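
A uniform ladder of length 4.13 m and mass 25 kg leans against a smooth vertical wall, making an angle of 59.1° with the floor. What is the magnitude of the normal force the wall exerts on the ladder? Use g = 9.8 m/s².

Sum moments about the foot of the ladder (the floor normal and friction both act there and drop out).
Ladder weight 25×9.8 = 245 N acts at 2.065 m along the ladder; its horizontal arm is 2.065·cos59.1° = 1.06 m → τ = 259.7 N·m clockwise.
Wall normal N acts horizontally at the top; its moment arm is the height L sinθ = 4.13·sin59.1° = 3.544 m, counterclockwise.
Setting net torque to zero: N × 3.544 = 259.7 → N = 73.3 N.

N_wall ≈ 73.3 N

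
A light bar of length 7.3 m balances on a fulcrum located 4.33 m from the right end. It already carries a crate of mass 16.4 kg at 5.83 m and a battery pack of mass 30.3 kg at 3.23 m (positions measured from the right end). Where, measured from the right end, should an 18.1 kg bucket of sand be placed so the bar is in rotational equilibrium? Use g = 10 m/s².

x ≈ 4.81 m from the right end

Sum moments about the fulcrum (at 4.33 m from the right end) (the support reaction has zero arm there).
Crate: 16.4 × 10 = 164 N down at 5.83 m → arm 1.5 m, τ = 164 × 1.5 = 246 N·m counterclockwise.
Battery pack: 30.3 × 10 = 303 N down at 3.23 m → arm 1.1 m, τ = 303 × 1.1 = 333.3 N·m clockwise.
Net moment of existing loads = 87.3 N·m clockwise.
The bucket of sand weighs 18.1 × 10 = 181 N and must supply an equal counterclockwise moment, so its lever arm about the fulcrum is 87.3 / 181 = 0.482 m.
That puts it at 4.33 + 0.482 = 4.81 m from the right end.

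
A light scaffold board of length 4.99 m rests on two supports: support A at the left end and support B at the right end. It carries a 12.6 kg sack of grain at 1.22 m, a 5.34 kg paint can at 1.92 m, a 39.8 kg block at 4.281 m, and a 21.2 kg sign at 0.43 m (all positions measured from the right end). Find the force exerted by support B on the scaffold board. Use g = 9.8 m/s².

R_B ≈ 371 N

Sum moments about support A (its reaction then has zero moment arm).
Sack of grain: 12.6 × 9.8 = 123.5 N down at 1.22 m → arm 3.77 m, τ = 123.5 × 3.77 = 465.6 N·m clockwise.
Paint can: 5.34 × 9.8 = 52.33 N down at 1.92 m → arm 3.07 m, τ = 52.33 × 3.07 = 160.7 N·m clockwise.
Block: 39.8 × 9.8 = 390 N down at 4.281 m → arm 0.709 m, τ = 390 × 0.709 = 276.5 N·m clockwise.
Sign: 21.2 × 9.8 = 207.8 N down at 0.43 m → arm 4.56 m, τ = 207.8 × 4.56 = 947.6 N·m clockwise.
Net load moment about support A = 1850 N·m clockwise.
Reaction R at support B is upward at 0 m, arm 4.99 m → moment R × 4.99 counterclockwise.
Setting net torque to zero: R × 4.99 = 1850 → R = 371 N.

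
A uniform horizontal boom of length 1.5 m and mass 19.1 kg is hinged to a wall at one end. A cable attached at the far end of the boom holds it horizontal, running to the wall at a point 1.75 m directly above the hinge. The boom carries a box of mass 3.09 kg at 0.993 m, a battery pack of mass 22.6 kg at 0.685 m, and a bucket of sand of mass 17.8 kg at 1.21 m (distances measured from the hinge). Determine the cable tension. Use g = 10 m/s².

T ≈ 478 N

Choose the hinge as the axis so the unknown hinge reaction has zero arm there.
Beam weight: 19.1 × 10 = 191 N down at 0.75 m → arm 0.75 m, τ = 191 × 0.75 = 143.2 N·m clockwise.
Box: 3.09 × 10 = 30.9 N down at 0.993 m → arm 0.993 m, τ = 30.9 × 0.993 = 30.68 N·m clockwise.
Battery pack: 22.6 × 10 = 226 N down at 0.685 m → arm 0.685 m, τ = 226 × 0.685 = 154.8 N·m clockwise.
Bucket of sand: 17.8 × 10 = 178 N down at 1.21 m → arm 1.21 m, τ = 178 × 1.21 = 215.4 N·m clockwise.
Total clockwise load moment = 544.1 N·m.
The cable tension T acts at 1.5 m; only its component perpendicular to the boom, T sinθ, produces torque. sinθ = h/√(h²+d²) = 1.75/√(1.75²+1.5²) = 0.7593.
For rotational equilibrium, T × 1.5 × 0.7593 = 544.1, so T = 544.1 / 1.139 = 478 N.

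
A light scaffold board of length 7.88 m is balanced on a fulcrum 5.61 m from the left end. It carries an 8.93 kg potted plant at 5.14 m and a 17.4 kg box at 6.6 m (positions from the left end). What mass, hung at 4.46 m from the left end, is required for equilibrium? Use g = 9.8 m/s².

m ≈ 11.3 kg

Sum moments about the fulcrum (at 5.61 m from the left end) (the support reaction has zero arm there).
Potted plant: 8.93 × 9.8 = 87.51 N down at 5.14 m → arm 0.47 m, τ = 87.51 × 0.47 = 41.13 N·m counterclockwise.
Box: 17.4 × 9.8 = 170.5 N down at 6.6 m → arm 0.99 m, τ = 170.5 × 0.99 = 168.8 N·m clockwise.
Net moment of known loads = 127.7 N·m clockwise.
An unknown mass m at 4.46 m has arm 1.15 m; its moment is m·g·1.15 counterclockwise.
Στ = 0 ⇒ m × 9.8 × 1.15 = 127.7 ⇒ m = 127.7 / (9.8 × 1.15) = 11.3 kg.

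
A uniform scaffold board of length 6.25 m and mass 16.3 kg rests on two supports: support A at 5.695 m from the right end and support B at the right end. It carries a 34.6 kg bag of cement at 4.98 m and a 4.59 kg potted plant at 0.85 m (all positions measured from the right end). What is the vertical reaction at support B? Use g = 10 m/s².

R_B ≈ 156 N

Choose support A as the axis so its reaction then has zero moment arm.
Beam weight: 16.3 × 10 = 163 N down at 3.125 m → arm 2.57 m, τ = 163 × 2.57 = 418.9 N·m clockwise.
Bag of cement: 34.6 × 10 = 346 N down at 4.98 m → arm 0.715 m, τ = 346 × 0.715 = 247.4 N·m clockwise.
Potted plant: 4.59 × 10 = 45.9 N down at 0.85 m → arm 4.845 m, τ = 45.9 × 4.845 = 222.4 N·m clockwise.
Net load moment about support A = 888.7 N·m clockwise.
Reaction R at support B is upward at 0 m, arm 5.695 m → moment R × 5.695 counterclockwise.
For rotational equilibrium, R × 5.695 = 888.7, so R = 156 N.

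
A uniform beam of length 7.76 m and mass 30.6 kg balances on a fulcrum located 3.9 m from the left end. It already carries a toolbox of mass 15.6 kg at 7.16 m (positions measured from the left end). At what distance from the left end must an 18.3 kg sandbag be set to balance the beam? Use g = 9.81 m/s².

x ≈ 1.15 m from the left end

About the fulcrum (at 3.9 m from the left end):
Beam weight: 30.6 × 9.81 = 300.2 N down at 3.88 m → arm 0.02 m, τ = 300.2 × 0.02 = 6.004 N·m counterclockwise.
Toolbox: 15.6 × 9.81 = 153 N down at 7.16 m → arm 3.26 m, τ = 153 × 3.26 = 498.8 N·m clockwise.
Net moment of existing loads = 492.8 N·m clockwise.
The sandbag weighs 18.3 × 9.81 = 179.5 N and must supply an equal counterclockwise moment, so its lever arm about the fulcrum is 492.8 / 179.5 = 2.75 m.
That puts it at 3.9 − 2.75 = 1.15 m from the left end.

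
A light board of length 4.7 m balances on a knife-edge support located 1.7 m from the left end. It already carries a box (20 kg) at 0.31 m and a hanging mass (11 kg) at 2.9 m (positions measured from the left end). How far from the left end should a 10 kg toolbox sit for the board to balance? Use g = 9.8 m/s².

x ≈ 3.16 m from the left end

Sum moments about the knife-edge support (at 1.7 m from the left end) (the support reaction has zero arm there).
Box: 20 × 9.8 = 196 N down at 0.31 m → arm 1.39 m, τ = 196 × 1.39 = 272.4 N·m counterclockwise.
Hanging mass: 11 × 9.8 = 107.8 N down at 2.9 m → arm 1.2 m, τ = 107.8 × 1.2 = 129.4 N·m clockwise.
Net moment of existing loads = 143 N·m counterclockwise.
The toolbox weighs 10 × 9.8 = 98 N and must supply an equal clockwise moment, so its lever arm about the knife-edge support is 143 / 98 = 1.46 m.
That puts it at 1.7 + 1.46 = 3.16 m from the left end.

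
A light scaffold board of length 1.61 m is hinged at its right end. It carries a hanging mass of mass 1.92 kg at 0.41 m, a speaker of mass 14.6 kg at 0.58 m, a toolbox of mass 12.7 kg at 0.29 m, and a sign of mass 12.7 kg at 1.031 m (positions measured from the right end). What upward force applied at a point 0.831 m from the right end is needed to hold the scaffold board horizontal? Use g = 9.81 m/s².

Take moments about the right end.
Hanging mass: 1.92 × 9.81 = 18.84 N down at 0.41 m → arm 0.41 m, τ = 18.84 × 0.41 = 7.724 N·m counterclockwise.
Speaker: 14.6 × 9.81 = 143.2 N down at 0.58 m → arm 0.58 m, τ = 143.2 × 0.58 = 83.06 N·m counterclockwise.
Toolbox: 12.7 × 9.81 = 124.6 N down at 0.29 m → arm 0.29 m, τ = 124.6 × 0.29 = 36.13 N·m counterclockwise.
Sign: 12.7 × 9.81 = 124.6 N down at 1.031 m → arm 1.031 m, τ = 124.6 × 1.031 = 128.5 N·m counterclockwise.
Net moment of the loads = 255.4 N·m counterclockwise.
The upward force F acts at a point 0.831 m from the right end, arm 0.831 m, giving F × 0.831 clockwise.
Στ = 0 ⇒ F × 0.831 = 255.4 ⇒ F = 255.4 / 0.831 = 307 N.

F ≈ 307 N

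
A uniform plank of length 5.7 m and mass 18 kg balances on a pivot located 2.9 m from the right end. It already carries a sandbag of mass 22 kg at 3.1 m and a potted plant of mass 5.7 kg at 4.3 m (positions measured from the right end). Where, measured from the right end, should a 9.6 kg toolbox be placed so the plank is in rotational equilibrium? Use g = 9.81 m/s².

x ≈ 1.7 m from the right end

About the pivot (at 2.9 m from the right end):
Beam weight: 18 × 9.81 = 176.6 N down at 2.85 m → arm 0.05 m, τ = 176.6 × 0.05 = 8.83 N·m clockwise.
Sandbag: 22 × 9.81 = 215.8 N down at 3.1 m → arm 0.2 m, τ = 215.8 × 0.2 = 43.16 N·m counterclockwise.
Potted plant: 5.7 × 9.81 = 55.92 N down at 4.3 m → arm 1.4 m, τ = 55.92 × 1.4 = 78.29 N·m counterclockwise.
Net moment of existing loads = 112.6 N·m counterclockwise.
The toolbox weighs 9.6 × 9.81 = 94.18 N and must supply an equal clockwise moment, so its lever arm about the pivot is 112.6 / 94.18 = 1.2 m.
That puts it at 2.9 − 1.2 = 1.7 m from the right end.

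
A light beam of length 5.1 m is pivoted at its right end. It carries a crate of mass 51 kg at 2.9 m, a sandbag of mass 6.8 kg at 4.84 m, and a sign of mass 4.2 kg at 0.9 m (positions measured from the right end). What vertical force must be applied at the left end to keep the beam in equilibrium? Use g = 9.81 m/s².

F ≈ 355 N

Take moments about the right end.
Crate: 51 × 9.81 = 500.3 N down at 2.9 m → arm 2.9 m, τ = 500.3 × 2.9 = 1451 N·m counterclockwise.
Sandbag: 6.8 × 9.81 = 66.71 N down at 4.84 m → arm 4.84 m, τ = 66.71 × 4.84 = 322.9 N·m counterclockwise.
Sign: 4.2 × 9.81 = 41.2 N down at 0.9 m → arm 0.9 m, τ = 41.2 × 0.9 = 37.08 N·m counterclockwise.
Net moment of the loads = 1811 N·m counterclockwise.
The upward force F acts at the left end, arm 5.1 m, giving F × 5.1 clockwise.
For rotational equilibrium, F × 5.1 = 1811, so F = 1811 / 5.1 = 355 N.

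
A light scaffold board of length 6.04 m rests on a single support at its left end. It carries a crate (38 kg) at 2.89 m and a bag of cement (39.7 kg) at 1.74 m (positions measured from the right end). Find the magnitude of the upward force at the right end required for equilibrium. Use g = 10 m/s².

F ≈ 481 N

Sum moments about the left end (the unknown pivot reaction has zero arm there).
Crate: 38 × 10 = 380 N down at 2.89 m → arm 3.15 m, τ = 380 × 3.15 = 1197 N·m clockwise.
Bag of cement: 39.7 × 10 = 397 N down at 1.74 m → arm 4.3 m, τ = 397 × 4.3 = 1707 N·m clockwise.
Net moment of the loads = 2904 N·m clockwise.
The upward force F acts at the right end, arm 6.04 m, giving F × 6.04 counterclockwise.
For rotational equilibrium, F × 6.04 = 2904, so F = 2904 / 6.04 = 481 N.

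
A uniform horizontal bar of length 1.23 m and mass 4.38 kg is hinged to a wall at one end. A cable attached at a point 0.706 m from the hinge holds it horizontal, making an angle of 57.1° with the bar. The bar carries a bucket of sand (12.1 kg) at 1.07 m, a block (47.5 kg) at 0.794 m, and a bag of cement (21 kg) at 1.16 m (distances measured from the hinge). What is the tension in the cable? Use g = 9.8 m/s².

T ≈ 1280 N

Choose the hinge as the axis so the unknown hinge reaction has zero arm there.
Beam weight: 4.38 × 9.8 = 42.92 N down at 0.615 m → arm 0.615 m, τ = 42.92 × 0.615 = 26.4 N·m clockwise.
Bucket of sand: 12.1 × 9.8 = 118.6 N down at 1.07 m → arm 1.07 m, τ = 118.6 × 1.07 = 126.9 N·m clockwise.
Block: 47.5 × 9.8 = 465.5 N down at 0.794 m → arm 0.794 m, τ = 465.5 × 0.794 = 369.6 N·m clockwise.
Bag of cement: 21 × 9.8 = 205.8 N down at 1.16 m → arm 1.16 m, τ = 205.8 × 1.16 = 238.7 N·m clockwise.
Total clockwise load moment = 761.6 N·m.
The cable tension T acts at 0.706 m; only its component perpendicular to the bar, T sinθ, produces torque. sin 57.1° = 0.8396.
For rotational equilibrium, T × 0.706 × 0.8396 = 761.6, so T = 761.6 / 0.5928 = 1280 N.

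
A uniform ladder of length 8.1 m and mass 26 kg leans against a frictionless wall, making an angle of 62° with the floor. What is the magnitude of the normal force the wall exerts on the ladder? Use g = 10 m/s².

N_wall ≈ 69.1 N

Choose the foot of the ladder as the axis so the floor normal and friction both act there and drop out.
Ladder weight 26×10 = 260 N acts at 4.05 m along the ladder; its horizontal arm is 4.05·cos62° = 1.901 m → τ = 494.3 N·m clockwise.
Wall normal N acts horizontally at the top; its moment arm is the height L sinθ = 8.1·sin62° = 7.152 m, counterclockwise.
Setting net torque to zero: N × 7.152 = 494.3 → N = 69.1 N.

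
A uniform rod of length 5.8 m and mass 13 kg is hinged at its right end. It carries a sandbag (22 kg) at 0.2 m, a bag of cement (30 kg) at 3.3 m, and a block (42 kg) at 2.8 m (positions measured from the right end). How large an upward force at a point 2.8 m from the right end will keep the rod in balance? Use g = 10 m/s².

Sum moments about the right end (the unknown pivot reaction has zero arm there).
Beam weight: 13 × 10 = 130 N down at 2.9 m → arm 2.9 m, τ = 130 × 2.9 = 377 N·m counterclockwise.
Sandbag: 22 × 10 = 220 N down at 0.2 m → arm 0.2 m, τ = 220 × 0.2 = 44 N·m counterclockwise.
Bag of cement: 30 × 10 = 300 N down at 3.3 m → arm 3.3 m, τ = 300 × 3.3 = 990 N·m counterclockwise.
Block: 42 × 10 = 420 N down at 2.8 m → arm 2.8 m, τ = 420 × 2.8 = 1176 N·m counterclockwise.
Net moment of the loads = 2587 N·m counterclockwise.
The upward force F acts at a point 2.8 m from the right end, arm 2.8 m, giving F × 2.8 clockwise.
Στ = 0 ⇒ F × 2.8 = 2587 ⇒ F = 2587 / 2.8 = 924 N.

F ≈ 924 N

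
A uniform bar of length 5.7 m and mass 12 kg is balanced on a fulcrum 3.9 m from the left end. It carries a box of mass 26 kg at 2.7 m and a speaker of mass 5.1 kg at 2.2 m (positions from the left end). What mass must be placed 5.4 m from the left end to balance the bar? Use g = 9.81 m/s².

About the fulcrum (at 3.9 m from the left end):
Beam weight: 12 × 9.81 = 117.7 N down at 2.85 m → arm 1.05 m, τ = 117.7 × 1.05 = 123.6 N·m counterclockwise.
Box: 26 × 9.81 = 255.1 N down at 2.7 m → arm 1.2 m, τ = 255.1 × 1.2 = 306.1 N·m counterclockwise.
Speaker: 5.1 × 9.81 = 50.03 N down at 2.2 m → arm 1.7 m, τ = 50.03 × 1.7 = 85.05 N·m counterclockwise.
Net moment of known loads = 514.8 N·m counterclockwise.
An unknown mass m at 5.4 m has arm 1.5 m; its moment is m·g·1.5 clockwise.
For rotational equilibrium, m × 9.81 × 1.5 = 514.8, so m = 514.8 / (9.81 × 1.5) = 35 kg.

m ≈ 35 kg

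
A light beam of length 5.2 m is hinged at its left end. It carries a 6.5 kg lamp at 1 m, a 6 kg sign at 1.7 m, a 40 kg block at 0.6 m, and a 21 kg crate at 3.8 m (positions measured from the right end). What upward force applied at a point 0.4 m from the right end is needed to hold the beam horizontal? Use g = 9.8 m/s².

Taking torques about the left end:
Lamp: 6.5 × 9.8 = 63.7 N down at 1 m → arm 4.2 m, τ = 63.7 × 4.2 = 267.5 N·m clockwise.
Sign: 6 × 9.8 = 58.8 N down at 1.7 m → arm 3.5 m, τ = 58.8 × 3.5 = 205.8 N·m clockwise.
Block: 40 × 9.8 = 392 N down at 0.6 m → arm 4.6 m, τ = 392 × 4.6 = 1803 N·m clockwise.
Crate: 21 × 9.8 = 205.8 N down at 3.8 m → arm 1.4 m, τ = 205.8 × 1.4 = 288.1 N·m clockwise.
Net moment of the loads = 2564 N·m clockwise.
The upward force F acts at a point 0.4 m from the right end, arm 4.8 m, giving F × 4.8 counterclockwise.
For rotational equilibrium, F × 4.8 = 2564, so F = 2564 / 4.8 = 534 N.

F ≈ 534 N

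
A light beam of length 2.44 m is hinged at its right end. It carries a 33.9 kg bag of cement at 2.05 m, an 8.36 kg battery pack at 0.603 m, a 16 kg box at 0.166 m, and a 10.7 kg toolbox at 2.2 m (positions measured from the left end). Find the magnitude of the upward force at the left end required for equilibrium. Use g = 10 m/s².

F ≈ 277 N

About the right end:
Bag of cement: 33.9 × 10 = 339 N down at 2.05 m → arm 0.39 m, τ = 339 × 0.39 = 132.2 N·m counterclockwise.
Battery pack: 8.36 × 10 = 83.6 N down at 0.603 m → arm 1.837 m, τ = 83.6 × 1.837 = 153.6 N·m counterclockwise.
Box: 16 × 10 = 160 N down at 0.166 m → arm 2.274 m, τ = 160 × 2.274 = 363.8 N·m counterclockwise.
Toolbox: 10.7 × 10 = 107 N down at 2.2 m → arm 0.24 m, τ = 107 × 0.24 = 25.68 N·m counterclockwise.
Net moment of the loads = 675.3 N·m counterclockwise.
The upward force F acts at the left end, arm 2.44 m, giving F × 2.44 clockwise.
Balancing moments: F × 2.44 = 675.3, giving F = 675.3 / 2.44 = 277 N.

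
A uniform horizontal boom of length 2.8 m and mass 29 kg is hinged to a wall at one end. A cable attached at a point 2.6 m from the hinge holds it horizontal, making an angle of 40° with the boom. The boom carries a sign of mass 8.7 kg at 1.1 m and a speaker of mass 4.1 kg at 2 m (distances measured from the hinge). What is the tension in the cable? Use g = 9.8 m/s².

Choose the hinge as the axis so the unknown hinge reaction has zero arm there.
Beam weight: 29 × 9.8 = 284.2 N down at 1.4 m → arm 1.4 m, τ = 284.2 × 1.4 = 397.9 N·m clockwise.
Sign: 8.7 × 9.8 = 85.26 N down at 1.1 m → arm 1.1 m, τ = 85.26 × 1.1 = 93.79 N·m clockwise.
Speaker: 4.1 × 9.8 = 40.18 N down at 2 m → arm 2 m, τ = 40.18 × 2 = 80.36 N·m clockwise.
Total clockwise load moment = 572 N·m.
The cable tension T acts at 2.6 m; only its component perpendicular to the boom, T sinθ, produces torque. sin 40° = 0.6428.
Setting net torque to zero: T × 2.6 × 0.6428 = 572 → T = 572 / 1.671 = 342 N.

T ≈ 342 N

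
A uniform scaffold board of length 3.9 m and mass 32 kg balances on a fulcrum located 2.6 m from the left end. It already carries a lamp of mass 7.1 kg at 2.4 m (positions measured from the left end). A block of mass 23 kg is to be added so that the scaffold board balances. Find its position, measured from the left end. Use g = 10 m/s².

x ≈ 3.57 m from the left end

Choose the fulcrum (at 2.6 m from the left end) as the axis so the support reaction has zero arm there.
Beam weight: 32 × 10 = 320 N down at 1.95 m → arm 0.65 m, τ = 320 × 0.65 = 208 N·m counterclockwise.
Lamp: 7.1 × 10 = 71 N down at 2.4 m → arm 0.2 m, τ = 71 × 0.2 = 14.2 N·m counterclockwise.
Net moment of existing loads = 222.2 N·m counterclockwise.
The block weighs 23 × 10 = 230 N and must supply an equal clockwise moment, so its lever arm about the fulcrum is 222.2 / 230 = 0.966 m.
That puts it at 2.6 + 0.966 = 3.57 m from the left end.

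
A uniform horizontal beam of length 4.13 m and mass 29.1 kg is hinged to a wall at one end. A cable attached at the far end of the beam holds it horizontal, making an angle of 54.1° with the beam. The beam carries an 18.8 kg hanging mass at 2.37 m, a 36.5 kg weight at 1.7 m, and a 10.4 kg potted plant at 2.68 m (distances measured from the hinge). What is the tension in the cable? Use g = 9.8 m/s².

T ≈ 570 N

Take moments about the hinge.
Beam weight: 29.1 × 9.8 = 285.2 N down at 2.065 m → arm 2.065 m, τ = 285.2 × 2.065 = 588.9 N·m clockwise.
Hanging mass: 18.8 × 9.8 = 184.2 N down at 2.37 m → arm 2.37 m, τ = 184.2 × 2.37 = 436.6 N·m clockwise.
Weight: 36.5 × 9.8 = 357.7 N down at 1.7 m → arm 1.7 m, τ = 357.7 × 1.7 = 608.1 N·m clockwise.
Potted plant: 10.4 × 9.8 = 101.9 N down at 2.68 m → arm 2.68 m, τ = 101.9 × 2.68 = 273.1 N·m clockwise.
Total clockwise load moment = 1907 N·m.
The cable tension T acts at 4.13 m; only its component perpendicular to the beam, T sinθ, produces torque. sin 54.1° = 0.81.
Setting net torque to zero: T × 4.13 × 0.81 = 1907 → T = 1907 / 3.345 = 570 N.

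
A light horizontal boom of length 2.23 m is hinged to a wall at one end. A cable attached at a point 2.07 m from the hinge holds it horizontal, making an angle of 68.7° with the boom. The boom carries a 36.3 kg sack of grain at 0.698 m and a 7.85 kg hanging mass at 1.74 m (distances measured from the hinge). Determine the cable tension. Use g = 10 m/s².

About the hinge:
Sack of grain: 36.3 × 10 = 363 N down at 0.698 m → arm 0.698 m, τ = 363 × 0.698 = 253.4 N·m clockwise.
Hanging mass: 7.85 × 10 = 78.5 N down at 1.74 m → arm 1.74 m, τ = 78.5 × 1.74 = 136.6 N·m clockwise.
Total clockwise load moment = 390 N·m.
The cable tension T acts at 2.07 m; only its component perpendicular to the boom, T sinθ, produces torque. sin 68.7° = 0.9317.
For rotational equilibrium, T × 2.07 × 0.9317 = 390, so T = 390 / 1.929 = 202 N.

T ≈ 202 N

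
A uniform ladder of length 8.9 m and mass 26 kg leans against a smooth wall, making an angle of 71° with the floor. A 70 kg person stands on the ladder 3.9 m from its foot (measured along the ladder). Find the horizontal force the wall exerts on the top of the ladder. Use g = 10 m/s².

N_wall ≈ 150 N

Sum moments about the foot of the ladder (the floor normal and friction both act there and drop out).
Ladder weight 26×10 = 260 N acts at 4.45 m along the ladder; its horizontal arm is 4.45·cos71° = 1.449 m → τ = 376.7 N·m clockwise.
Person: 70×10 = 700 N at 3.9 m → arm 1.27 m → τ = 889 N·m clockwise.
Wall normal N acts horizontally at the top; its moment arm is the height L sinθ = 8.9·sin71° = 8.415 m, counterclockwise.
Setting net torque to zero: N × 8.415 = 1266 → N = 150 N.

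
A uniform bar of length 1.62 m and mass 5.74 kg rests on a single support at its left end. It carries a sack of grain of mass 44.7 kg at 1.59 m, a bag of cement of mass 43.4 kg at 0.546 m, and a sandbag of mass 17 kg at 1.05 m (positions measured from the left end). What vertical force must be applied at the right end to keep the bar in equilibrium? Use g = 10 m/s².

Sum moments about the left end (the unknown pivot reaction has zero arm there).
Beam weight: 5.74 × 10 = 57.4 N down at 0.81 m → arm 0.81 m, τ = 57.4 × 0.81 = 46.49 N·m clockwise.
Sack of grain: 44.7 × 10 = 447 N down at 1.59 m → arm 1.59 m, τ = 447 × 1.59 = 710.7 N·m clockwise.
Bag of cement: 43.4 × 10 = 434 N down at 0.546 m → arm 0.546 m, τ = 434 × 0.546 = 237 N·m clockwise.
Sandbag: 17 × 10 = 170 N down at 1.05 m → arm 1.05 m, τ = 170 × 1.05 = 178.5 N·m clockwise.
Net moment of the loads = 1173 N·m clockwise.
The upward force F acts at the right end, arm 1.62 m, giving F × 1.62 counterclockwise.
Balancing moments: F × 1.62 = 1173, giving F = 1173 / 1.62 = 724 N.

F ≈ 724 N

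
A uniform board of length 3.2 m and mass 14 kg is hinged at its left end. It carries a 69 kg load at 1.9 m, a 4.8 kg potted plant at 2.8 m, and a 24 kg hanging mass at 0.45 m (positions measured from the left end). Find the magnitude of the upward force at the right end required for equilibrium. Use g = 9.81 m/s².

About the left end:
Beam weight: 14 × 9.81 = 137.3 N down at 1.6 m → arm 1.6 m, τ = 137.3 × 1.6 = 219.7 N·m clockwise.
Load: 69 × 9.81 = 676.9 N down at 1.9 m → arm 1.9 m, τ = 676.9 × 1.9 = 1286 N·m clockwise.
Potted plant: 4.8 × 9.81 = 47.09 N down at 2.8 m → arm 2.8 m, τ = 47.09 × 2.8 = 131.9 N·m clockwise.
Hanging mass: 24 × 9.81 = 235.4 N down at 0.45 m → arm 0.45 m, τ = 235.4 × 0.45 = 105.9 N·m clockwise.
Net moment of the loads = 1744 N·m clockwise.
The upward force F acts at the right end, arm 3.2 m, giving F × 3.2 counterclockwise.
Setting net torque to zero: F × 3.2 = 1744 → F = 1744 / 3.2 = 545 N.

F ≈ 545 N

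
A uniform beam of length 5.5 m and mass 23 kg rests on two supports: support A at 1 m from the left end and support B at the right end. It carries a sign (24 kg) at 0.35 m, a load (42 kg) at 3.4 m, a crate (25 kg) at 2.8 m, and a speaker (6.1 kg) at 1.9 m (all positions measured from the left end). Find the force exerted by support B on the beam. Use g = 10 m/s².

Taking torques about support A:
Beam weight: 23 × 10 = 230 N down at 2.75 m → arm 1.75 m, τ = 230 × 1.75 = 402.5 N·m clockwise.
Sign: 24 × 10 = 240 N down at 0.35 m → arm 0.65 m, τ = 240 × 0.65 = 156 N·m counterclockwise.
Load: 42 × 10 = 420 N down at 3.4 m → arm 2.4 m, τ = 420 × 2.4 = 1008 N·m clockwise.
Crate: 25 × 10 = 250 N down at 2.8 m → arm 1.8 m, τ = 250 × 1.8 = 450 N·m clockwise.
Speaker: 6.1 × 10 = 61 N down at 1.9 m → arm 0.9 m, τ = 61 × 0.9 = 54.9 N·m clockwise.
Net load moment about support A = 1759 N·m clockwise.
Reaction R at support B is upward at 5.5 m, arm 4.5 m → moment R × 4.5 counterclockwise.
Balancing moments: R × 4.5 = 1759, giving R = 391 N.

R_B ≈ 391 N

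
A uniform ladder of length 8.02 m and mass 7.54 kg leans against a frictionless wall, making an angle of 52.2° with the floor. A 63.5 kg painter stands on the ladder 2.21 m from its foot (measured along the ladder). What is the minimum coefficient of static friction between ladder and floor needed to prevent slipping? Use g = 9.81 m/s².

Sum moments about the foot of the ladder (the floor normal and friction both act there and drop out).
Ladder weight 7.54×9.81 = 73.97 N acts at 4.01 m along the ladder; its horizontal arm is 4.01·cos52.2° = 2.458 m → τ = 181.8 N·m clockwise.
Painter: 63.5×9.81 = 622.9 N at 2.21 m → arm 1.355 m → τ = 844 N·m clockwise.
Wall normal N acts horizontally at the top; its moment arm is the height L sinθ = 8.02·sin52.2° = 6.337 m, counterclockwise.
For rotational equilibrium, N × 6.337 = 1026, so N = 161.9 N.
ΣFx = 0 ⇒ f = N_wall = 161.9 N. ΣFy = 0 ⇒ N_floor = 696.9 N.
μ_min = f / N_floor = 161.9 / 696.9 = 0.232.

μ_min ≈ 0.232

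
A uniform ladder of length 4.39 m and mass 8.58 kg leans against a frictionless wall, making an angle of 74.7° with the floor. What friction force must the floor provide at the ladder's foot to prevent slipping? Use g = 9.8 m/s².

Choose the foot of the ladder as the axis so the floor normal and friction both act there and drop out.
Ladder weight 8.58×9.8 = 84.08 N acts at 2.195 m along the ladder; its horizontal arm is 2.195·cos74.7° = 0.5792 m → τ = 48.7 N·m clockwise.
Wall normal N acts horizontally at the top; its moment arm is the height L sinθ = 4.39·sin74.7° = 4.234 m, counterclockwise.
Setting net torque to zero: N × 4.234 = 48.7 → N = 11.5 N.
ΣFx = 0: friction at the foot balances the wall's push, so f = N_wall = 11.5 N.

f ≈ 11.5 N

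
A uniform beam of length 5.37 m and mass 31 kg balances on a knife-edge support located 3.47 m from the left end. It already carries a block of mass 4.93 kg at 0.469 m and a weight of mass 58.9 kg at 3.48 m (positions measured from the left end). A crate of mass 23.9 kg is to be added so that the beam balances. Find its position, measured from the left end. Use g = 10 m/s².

x ≈ 5.08 m from the left end

Taking torques about the knife-edge support (at 3.47 m from the left end):
Beam weight: 31 × 10 = 310 N down at 2.685 m → arm 0.785 m, τ = 310 × 0.785 = 243.4 N·m counterclockwise.
Block: 4.93 × 10 = 49.3 N down at 0.469 m → arm 3.001 m, τ = 49.3 × 3.001 = 147.9 N·m counterclockwise.
Weight: 58.9 × 10 = 589 N down at 3.48 m → arm 0.01 m, τ = 589 × 0.01 = 5.89 N·m clockwise.
Net moment of existing loads = 385.4 N·m counterclockwise.
The crate weighs 23.9 × 10 = 239 N and must supply an equal clockwise moment, so its lever arm about the knife-edge support is 385.4 / 239 = 1.61 m.
That puts it at 3.47 + 1.61 = 5.08 m from the left end.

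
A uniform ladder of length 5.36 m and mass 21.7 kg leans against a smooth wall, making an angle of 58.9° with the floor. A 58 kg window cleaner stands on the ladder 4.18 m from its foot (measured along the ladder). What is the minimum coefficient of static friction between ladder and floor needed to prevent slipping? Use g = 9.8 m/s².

Take moments about the foot of the ladder.
Ladder weight 21.7×9.8 = 212.7 N acts at 2.68 m along the ladder; its horizontal arm is 2.68·cos58.9° = 1.384 m → τ = 294.4 N·m clockwise.
Window cleaner: 58×9.8 = 568.4 N at 4.18 m → arm 2.159 m → τ = 1227 N·m clockwise.
Wall normal N acts horizontally at the top; its moment arm is the height L sinθ = 5.36·sin58.9° = 4.59 m, counterclockwise.
Setting net torque to zero: N × 4.59 = 1521 → N = 331.4 N.
ΣFx = 0 ⇒ f = N_wall = 331.4 N. ΣFy = 0 ⇒ N_floor = 781.1 N.
μ_min = f / N_floor = 331.4 / 781.1 = 0.424.

μ_min ≈ 0.424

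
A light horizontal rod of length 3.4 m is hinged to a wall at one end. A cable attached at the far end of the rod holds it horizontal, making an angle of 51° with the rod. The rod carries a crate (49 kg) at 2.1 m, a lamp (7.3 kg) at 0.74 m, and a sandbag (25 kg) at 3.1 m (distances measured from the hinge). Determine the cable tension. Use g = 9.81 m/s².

T ≈ 690 N

Taking torques about the hinge:
Crate: 49 × 9.81 = 480.7 N down at 2.1 m → arm 2.1 m, τ = 480.7 × 2.1 = 1009 N·m clockwise.
Lamp: 7.3 × 9.81 = 71.61 N down at 0.74 m → arm 0.74 m, τ = 71.61 × 0.74 = 52.99 N·m clockwise.
Sandbag: 25 × 9.81 = 245.2 N down at 3.1 m → arm 3.1 m, τ = 245.2 × 3.1 = 760.1 N·m clockwise.
Total clockwise load moment = 1822 N·m.
The cable tension T acts at 3.4 m; only its component perpendicular to the rod, T sinθ, produces torque. sin 51° = 0.7771.
Balancing moments: T × 3.4 × 0.7771 = 1822, giving T = 1822 / 2.642 = 690 N.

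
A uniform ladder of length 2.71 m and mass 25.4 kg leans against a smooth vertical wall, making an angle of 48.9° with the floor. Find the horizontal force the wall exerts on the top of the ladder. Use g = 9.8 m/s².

N_wall ≈ 109 N

About the foot of the ladder:
Ladder weight 25.4×9.8 = 248.9 N acts at 1.355 m along the ladder; its horizontal arm is 1.355·cos48.9° = 0.8907 m → τ = 221.7 N·m clockwise.
Wall normal N acts horizontally at the top; its moment arm is the height L sinθ = 2.71·sin48.9° = 2.042 m, counterclockwise.
Στ = 0 ⇒ N × 2.042 = 221.7 ⇒ N = 109 N.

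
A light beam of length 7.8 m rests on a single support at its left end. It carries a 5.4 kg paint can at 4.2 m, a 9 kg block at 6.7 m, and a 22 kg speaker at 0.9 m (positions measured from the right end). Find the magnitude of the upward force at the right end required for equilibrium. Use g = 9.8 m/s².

Take moments about the left end.
Paint can: 5.4 × 9.8 = 52.92 N down at 4.2 m → arm 3.6 m, τ = 52.92 × 3.6 = 190.5 N·m clockwise.
Block: 9 × 9.8 = 88.2 N down at 6.7 m → arm 1.1 m, τ = 88.2 × 1.1 = 97.02 N·m clockwise.
Speaker: 22 × 9.8 = 215.6 N down at 0.9 m → arm 6.9 m, τ = 215.6 × 6.9 = 1488 N·m clockwise.
Net moment of the loads = 1776 N·m clockwise.
The upward force F acts at the right end, arm 7.8 m, giving F × 7.8 counterclockwise.
Balancing moments: F × 7.8 = 1776, giving F = 1776 / 7.8 = 228 N.

F ≈ 228 N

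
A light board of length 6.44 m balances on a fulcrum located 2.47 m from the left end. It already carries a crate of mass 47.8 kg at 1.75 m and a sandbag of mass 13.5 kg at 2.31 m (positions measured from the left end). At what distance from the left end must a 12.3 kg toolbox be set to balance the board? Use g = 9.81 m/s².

x ≈ 5.44 m from the left end

About the fulcrum (at 2.47 m from the left end):
Crate: 47.8 × 9.81 = 468.9 N down at 1.75 m → arm 0.72 m, τ = 468.9 × 0.72 = 337.6 N·m counterclockwise.
Sandbag: 13.5 × 9.81 = 132.4 N down at 2.31 m → arm 0.16 m, τ = 132.4 × 0.16 = 21.18 N·m counterclockwise.
Net moment of existing loads = 358.8 N·m counterclockwise.
The toolbox weighs 12.3 × 9.81 = 120.7 N and must supply an equal clockwise moment, so its lever arm about the fulcrum is 358.8 / 120.7 = 2.97 m.
That puts it at 2.47 + 2.97 = 5.44 m from the left end.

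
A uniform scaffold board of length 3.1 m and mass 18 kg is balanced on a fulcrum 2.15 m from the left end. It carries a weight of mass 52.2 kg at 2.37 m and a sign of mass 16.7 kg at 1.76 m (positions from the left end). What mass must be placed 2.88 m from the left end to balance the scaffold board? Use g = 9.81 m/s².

m ≈ 7.98 kg

Choose the fulcrum (at 2.15 m from the left end) as the axis so the support reaction has zero arm there.
Beam weight: 18 × 9.81 = 176.6 N down at 1.55 m → arm 0.6 m, τ = 176.6 × 0.6 = 106 N·m counterclockwise.
Weight: 52.2 × 9.81 = 512.1 N down at 2.37 m → arm 0.22 m, τ = 512.1 × 0.22 = 112.7 N·m clockwise.
Sign: 16.7 × 9.81 = 163.8 N down at 1.76 m → arm 0.39 m, τ = 163.8 × 0.39 = 63.88 N·m counterclockwise.
Net moment of known loads = 57.18 N·m counterclockwise.
An unknown mass m at 2.88 m has arm 0.73 m; its moment is m·g·0.73 clockwise.
Balancing moments: m × 9.81 × 0.73 = 57.18, giving m = 57.18 / (9.81 × 0.73) = 7.98 kg.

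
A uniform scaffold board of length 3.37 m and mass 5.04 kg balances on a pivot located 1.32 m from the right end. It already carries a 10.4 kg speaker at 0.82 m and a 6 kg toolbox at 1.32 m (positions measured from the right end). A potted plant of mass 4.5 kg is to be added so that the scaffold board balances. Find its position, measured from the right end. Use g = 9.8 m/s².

About the pivot (at 1.32 m from the right end):
Beam weight: 5.04 × 9.8 = 49.39 N down at 1.685 m → arm 0.365 m, τ = 49.39 × 0.365 = 18.03 N·m counterclockwise.
Speaker: 10.4 × 9.8 = 101.9 N down at 0.82 m → arm 0.5 m, τ = 101.9 × 0.5 = 50.95 N·m clockwise.
Toolbox: acts at the pivot, moment arm 0 → no torque.
Net moment of existing loads = 32.92 N·m clockwise.
The potted plant weighs 4.5 × 9.8 = 44.1 N and must supply an equal counterclockwise moment, so its lever arm about the pivot is 32.92 / 44.1 = 0.746 m.
That puts it at 1.32 + 0.746 = 2.07 m from the right end.

x ≈ 2.07 m from the right end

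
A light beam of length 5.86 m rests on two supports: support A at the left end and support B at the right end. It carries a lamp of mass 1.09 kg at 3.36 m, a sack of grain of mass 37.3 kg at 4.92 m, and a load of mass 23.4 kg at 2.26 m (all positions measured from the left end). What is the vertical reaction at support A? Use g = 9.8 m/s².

R_A ≈ 204 N

Take moments about support B.
Lamp: 1.09 × 9.8 = 10.68 N down at 3.36 m → arm 2.5 m, τ = 10.68 × 2.5 = 26.7 N·m counterclockwise.
Sack of grain: 37.3 × 9.8 = 365.5 N down at 4.92 m → arm 0.94 m, τ = 365.5 × 0.94 = 343.6 N·m counterclockwise.
Load: 23.4 × 9.8 = 229.3 N down at 2.26 m → arm 3.6 m, τ = 229.3 × 3.6 = 825.5 N·m counterclockwise.
Net load moment about support B = 1196 N·m counterclockwise.
Reaction R at support A is upward at 0 m, arm 5.86 m → moment R × 5.86 clockwise.
Στ = 0 ⇒ R × 5.86 = 1196 ⇒ R = 204 N.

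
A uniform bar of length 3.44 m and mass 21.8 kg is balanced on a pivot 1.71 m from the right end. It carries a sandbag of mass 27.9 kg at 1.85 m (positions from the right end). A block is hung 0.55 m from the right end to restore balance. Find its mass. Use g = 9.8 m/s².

About the pivot (at 1.71 m from the right end):
Beam weight: 21.8 × 9.8 = 213.6 N down at 1.72 m → arm 0.01 m, τ = 213.6 × 0.01 = 2.136 N·m counterclockwise.
Sandbag: 27.9 × 9.8 = 273.4 N down at 1.85 m → arm 0.14 m, τ = 273.4 × 0.14 = 38.28 N·m counterclockwise.
Net moment of known loads = 40.42 N·m counterclockwise.
An unknown mass m at 0.55 m has arm 1.16 m; its moment is m·g·1.16 clockwise.
Setting net torque to zero: m × 9.8 × 1.16 = 40.42 → m = 40.42 / (9.8 × 1.16) = 3.56 kg.

m ≈ 3.56 kg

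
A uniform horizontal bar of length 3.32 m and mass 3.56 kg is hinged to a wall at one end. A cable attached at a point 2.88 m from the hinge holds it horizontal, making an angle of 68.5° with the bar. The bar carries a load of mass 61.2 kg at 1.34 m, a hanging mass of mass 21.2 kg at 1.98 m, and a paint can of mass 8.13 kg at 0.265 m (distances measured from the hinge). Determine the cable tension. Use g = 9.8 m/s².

Sum moments about the hinge (the unknown hinge reaction has zero arm there).
Beam weight: 3.56 × 9.8 = 34.89 N down at 1.66 m → arm 1.66 m, τ = 34.89 × 1.66 = 57.92 N·m clockwise.
Load: 61.2 × 9.8 = 599.8 N down at 1.34 m → arm 1.34 m, τ = 599.8 × 1.34 = 803.7 N·m clockwise.
Hanging mass: 21.2 × 9.8 = 207.8 N down at 1.98 m → arm 1.98 m, τ = 207.8 × 1.98 = 411.4 N·m clockwise.
Paint can: 8.13 × 9.8 = 79.67 N down at 0.265 m → arm 0.265 m, τ = 79.67 × 0.265 = 21.11 N·m clockwise.
Total clockwise load moment = 1294 N·m.
The cable tension T acts at 2.88 m; only its component perpendicular to the bar, T sinθ, produces torque. sin 68.5° = 0.9304.
For rotational equilibrium, T × 2.88 × 0.9304 = 1294, so T = 1294 / 2.68 = 483 N.

T ≈ 483 N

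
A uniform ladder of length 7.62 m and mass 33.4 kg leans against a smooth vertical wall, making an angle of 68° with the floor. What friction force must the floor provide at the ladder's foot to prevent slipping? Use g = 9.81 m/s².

Sum moments about the foot of the ladder (the floor normal and friction both act there and drop out).
Ladder weight 33.4×9.81 = 327.7 N acts at 3.81 m along the ladder; its horizontal arm is 3.81·cos68° = 1.427 m → τ = 467.6 N·m clockwise.
Wall normal N acts horizontally at the top; its moment arm is the height L sinθ = 7.62·sin68° = 7.065 m, counterclockwise.
Στ = 0 ⇒ N × 7.065 = 467.6 ⇒ N = 66.2 N.
ΣFx = 0: friction at the foot balances the wall's push, so f = N_wall = 66.2 N.

f ≈ 66.2 N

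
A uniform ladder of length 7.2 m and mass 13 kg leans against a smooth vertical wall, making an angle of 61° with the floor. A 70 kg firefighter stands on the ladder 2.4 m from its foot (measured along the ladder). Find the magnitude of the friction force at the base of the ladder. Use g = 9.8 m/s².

f ≈ 162 N

Sum moments about the foot of the ladder (the floor normal and friction both act there and drop out).
Ladder weight 13×9.8 = 127.4 N acts at 3.6 m along the ladder; its horizontal arm is 3.6·cos61° = 1.745 m → τ = 222.3 N·m clockwise.
Firefighter: 70×9.8 = 686 N at 2.4 m → arm 1.164 m → τ = 798.5 N·m clockwise.
Wall normal N acts horizontally at the top; its moment arm is the height L sinθ = 7.2·sin61° = 6.297 m, counterclockwise.
Balancing moments: N × 6.297 = 1021, giving N = 162 N.
ΣFx = 0: friction at the foot balances the wall's push, so f = N_wall = 162 N.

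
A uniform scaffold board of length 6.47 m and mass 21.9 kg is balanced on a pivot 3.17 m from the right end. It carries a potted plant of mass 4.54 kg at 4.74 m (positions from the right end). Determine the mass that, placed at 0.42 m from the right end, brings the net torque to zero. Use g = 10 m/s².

m ≈ 3.11 kg

Taking torques about the pivot (at 3.17 m from the right end):
Beam weight: 21.9 × 10 = 219 N down at 3.235 m → arm 0.065 m, τ = 219 × 0.065 = 14.24 N·m counterclockwise.
Potted plant: 4.54 × 10 = 45.4 N down at 4.74 m → arm 1.57 m, τ = 45.4 × 1.57 = 71.28 N·m counterclockwise.
Net moment of known loads = 85.52 N·m counterclockwise.
An unknown mass m at 0.42 m has arm 2.75 m; its moment is m·g·2.75 clockwise.
Balancing moments: m × 10 × 2.75 = 85.52, giving m = 85.52 / (10 × 2.75) = 3.11 kg.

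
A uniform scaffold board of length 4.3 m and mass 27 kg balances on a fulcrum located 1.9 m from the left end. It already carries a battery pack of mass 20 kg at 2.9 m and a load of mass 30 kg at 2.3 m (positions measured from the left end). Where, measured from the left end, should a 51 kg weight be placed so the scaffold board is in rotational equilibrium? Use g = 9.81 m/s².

x ≈ 1.14 m from the left end

Choose the fulcrum (at 1.9 m from the left end) as the axis so the support reaction has zero arm there.
Beam weight: 27 × 9.81 = 264.9 N down at 2.15 m → arm 0.25 m, τ = 264.9 × 0.25 = 66.22 N·m clockwise.
Battery pack: 20 × 9.81 = 196.2 N down at 2.9 m → arm 1 m, τ = 196.2 × 1 = 196.2 N·m clockwise.
Load: 30 × 9.81 = 294.3 N down at 2.3 m → arm 0.4 m, τ = 294.3 × 0.4 = 117.7 N·m clockwise.
Net moment of existing loads = 380.1 N·m clockwise.
The weight weighs 51 × 9.81 = 500.3 N and must supply an equal counterclockwise moment, so its lever arm about the fulcrum is 380.1 / 500.3 = 0.76 m.
That puts it at 1.9 − 0.76 = 1.14 m from the left end.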